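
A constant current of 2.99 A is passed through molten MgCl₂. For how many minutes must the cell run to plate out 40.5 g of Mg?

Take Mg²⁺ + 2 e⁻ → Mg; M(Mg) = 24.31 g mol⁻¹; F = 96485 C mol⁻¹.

n(Mg) = m/M = 40.5 / 24.31 = 1.666 mol.
Each Mg atom requires 2 electrons, so n(e⁻) = 2 × 1.666 = 3.332 mol.
Q = n(e⁻)·F = 3.332 × 96485 = 321500 C.
t = Q/I = 321500 / 2.990 A = 107500 s = 1790 min.

1790 min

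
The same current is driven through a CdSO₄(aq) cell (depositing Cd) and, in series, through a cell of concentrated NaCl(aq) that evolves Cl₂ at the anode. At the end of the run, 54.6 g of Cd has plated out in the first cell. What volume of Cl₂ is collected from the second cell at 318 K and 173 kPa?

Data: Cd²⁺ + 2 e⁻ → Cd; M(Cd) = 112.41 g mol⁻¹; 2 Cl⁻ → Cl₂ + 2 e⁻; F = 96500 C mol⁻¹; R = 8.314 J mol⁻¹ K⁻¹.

n(Cd) = 54.6 / 112.41 = 0.4857 mol, so n(e⁻) = 2 × 0.4857 = 0.9714 mol.
The cells are in series, so the same 0.9714 mol of electrons passes through the second cell.
2 Cl⁻ → Cl₂ + 2 e⁻ — 2 mol e⁻ per mol Cl₂, so n(Cl₂) = 0.9714/2 = 0.4857 mol.
V = nRT/P = (0.4857 × 8.314 × 318) / (173 × 10³) = 0.00742 m³ = 7.42 L.

7.42 L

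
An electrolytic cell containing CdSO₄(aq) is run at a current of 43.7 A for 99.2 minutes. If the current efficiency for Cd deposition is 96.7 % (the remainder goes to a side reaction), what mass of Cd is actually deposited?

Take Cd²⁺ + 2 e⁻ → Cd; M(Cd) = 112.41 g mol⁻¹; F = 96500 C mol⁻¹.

Q = I·t = 43.70 × 5952.0 = 260100 C.
n(e⁻) = 260100/96500 = 2.695 mol; theoretically n(Cd) = 2.695/2 = 1.348 mol, m_theo = 151.5 g.
At 96.7 % efficiency, m_actual = 0.967 × 151.5 = 146 g.

146 g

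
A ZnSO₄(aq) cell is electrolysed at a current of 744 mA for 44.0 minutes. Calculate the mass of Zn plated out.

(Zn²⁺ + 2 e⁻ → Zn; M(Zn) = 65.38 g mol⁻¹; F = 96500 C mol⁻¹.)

0.665 g

Q = I·t = 0.7440 A × 2640.0 s = 1964 C.
n(e⁻) = Q/F = 1964 / 96500 = 0.02035 mol.
Zn²⁺ + 2 e⁻ → Zn, so n(Zn) = n(e⁻)/2 = 0.01018 mol.
m = n·M = 0.01018 × 65.38 = 0.665 g.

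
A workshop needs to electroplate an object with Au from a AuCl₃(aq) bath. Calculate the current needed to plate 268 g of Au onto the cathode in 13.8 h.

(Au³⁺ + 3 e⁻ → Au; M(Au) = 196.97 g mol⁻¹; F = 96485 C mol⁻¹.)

7.93 A

n(Au) = 268 / 196.97 = 1.361 mol.
n(e⁻) = 3 × 1.361 = 4.082 mol.
Q = n(e⁻)·F = 4.082 × 96485 = 393800 C.
I = Q/t = 393800 / 49680 s = 7.93 A.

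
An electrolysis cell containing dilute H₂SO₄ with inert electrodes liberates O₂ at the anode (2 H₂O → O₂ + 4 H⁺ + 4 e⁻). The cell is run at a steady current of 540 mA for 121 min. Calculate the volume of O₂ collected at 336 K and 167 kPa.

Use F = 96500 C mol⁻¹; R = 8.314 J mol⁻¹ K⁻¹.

Q = I·t = 0.5400 A × 7260.0 s = 3920 C.
n(e⁻) = Q/F = 3920 / 96500 = 0.04063 mol.
4 electrons are transferred per O₂ molecule, so n(O₂) = 0.04063 / 4 = 0.01016 mol.
V = nRT/P = (0.01016 × 8.314 × 336) / (167 × 10³ Pa) = 1.70 × 10⁻⁴ m³ = 0.170 L.

0.170 L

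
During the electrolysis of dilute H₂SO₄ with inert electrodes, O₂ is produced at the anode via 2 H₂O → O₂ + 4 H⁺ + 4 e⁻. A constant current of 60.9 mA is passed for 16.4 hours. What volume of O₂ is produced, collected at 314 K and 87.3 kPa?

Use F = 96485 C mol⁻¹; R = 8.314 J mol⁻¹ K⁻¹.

0.279 L

Q = I·t = 0.06090 A × 59040 s = 3596 C.
n(e⁻) = Q/F = 3596 / 96485 = 0.03727 mol.
4 electrons are transferred per O₂ molecule, so n(O₂) = 0.03727 / 4 = 0.009316 mol.
V = nRT/P = (0.009316 × 8.314 × 314) / (87.3 × 10³ Pa) = 2.79 × 10⁻⁴ m³ = 0.279 L.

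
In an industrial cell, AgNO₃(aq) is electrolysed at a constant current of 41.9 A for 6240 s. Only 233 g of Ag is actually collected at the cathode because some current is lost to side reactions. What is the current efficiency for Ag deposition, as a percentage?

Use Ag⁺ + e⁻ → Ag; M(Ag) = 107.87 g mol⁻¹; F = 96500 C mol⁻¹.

79.7 %

Q = I·t = 41.90 × 6240.0 = 261500 C; n(e⁻) = 261500/96500 = 2.709 mol.
Theoretical n(Ag) = n(e⁻)/1 = 2.709 mol, i.e. m_theo = 2.709 × 107.87 = 292.3 g.
Efficiency = m_actual / m_theo = 233 / 292.3 = 79.7 %.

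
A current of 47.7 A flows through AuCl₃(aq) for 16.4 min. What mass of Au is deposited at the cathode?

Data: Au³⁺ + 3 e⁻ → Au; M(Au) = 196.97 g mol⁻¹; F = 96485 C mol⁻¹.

31.9 g

Q = I·t = 47.70 A × 984.00 s = 46940 C.
n(e⁻) = Q/F = 46940 / 96485 = 0.4865 mol.
Au³⁺ + 3 e⁻ → Au, so n(Au) = n(e⁻)/3 = 0.1622 mol.
m = n·M = 0.1622 × 196.97 = 31.9 g.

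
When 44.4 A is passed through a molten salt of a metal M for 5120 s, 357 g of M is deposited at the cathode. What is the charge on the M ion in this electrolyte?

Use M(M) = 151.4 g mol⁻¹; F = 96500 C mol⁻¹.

+1

Q = I·t = 44.40 A × 5120.0 s = 227300 C, so n(e⁻) = 227300/96500 = 2.356 mol.
n(M) deposited = 357 / 151.4 = 2.358 mol.
Electrons per atom = n(e⁻)/n(M) = 2.356 / 2.358 = 0.999 ≈ 1, so the ion is M⁺.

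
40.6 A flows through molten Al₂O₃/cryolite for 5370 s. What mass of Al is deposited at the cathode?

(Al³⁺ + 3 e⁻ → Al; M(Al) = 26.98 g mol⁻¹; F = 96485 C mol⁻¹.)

20.3 g

Q = I·t = 40.60 A × 5370.0 s = 218000 C.
n(e⁻) = Q/F = 218000 / 96485 = 2.260 mol.
Al³⁺ + 3 e⁻ → Al, so n(Al) = n(e⁻)/3 = 0.7532 mol.
m = n·M = 0.7532 × 26.98 = 20.3 g.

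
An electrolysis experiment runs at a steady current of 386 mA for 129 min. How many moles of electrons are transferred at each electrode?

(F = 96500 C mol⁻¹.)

Q = I·t = 0.3860 A × 7740.0 s = 2988 C.
n(e⁻) = Q/F = 2988 / 96500 = 0.0310 mol.

0.0310 mol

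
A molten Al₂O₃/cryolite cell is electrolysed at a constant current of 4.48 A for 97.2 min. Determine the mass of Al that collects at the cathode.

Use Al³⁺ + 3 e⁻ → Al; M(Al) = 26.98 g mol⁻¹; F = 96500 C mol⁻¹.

2.43 g

Q = I·t = 4.480 A × 5832.0 s = 26130 C.
n(e⁻) = Q/F = 26130 / 96500 = 0.2707 mol.
Al³⁺ + 3 e⁻ → Al, so n(Al) = n(e⁻)/3 = 0.09025 mol.
m = n·M = 0.09025 × 26.98 = 2.43 g.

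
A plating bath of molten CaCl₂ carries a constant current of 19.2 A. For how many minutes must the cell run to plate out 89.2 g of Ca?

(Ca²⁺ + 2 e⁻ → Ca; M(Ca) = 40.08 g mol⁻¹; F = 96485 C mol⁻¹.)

n(Ca) = m/M = 89.2 / 40.08 = 2.226 mol.
Each Ca atom requires 2 electrons, so n(e⁻) = 2 × 2.226 = 4.451 mol.
Q = n(e⁻)·F = 4.451 × 96485 = 429500 C.
t = Q/I = 429500 / 19.20 A = 22370 s = 373 min.

373 min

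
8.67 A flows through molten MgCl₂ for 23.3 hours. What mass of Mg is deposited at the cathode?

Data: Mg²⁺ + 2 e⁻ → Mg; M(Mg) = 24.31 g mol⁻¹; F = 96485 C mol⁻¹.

Q = I·t = 8.670 A × 83880 s = 727200 C.
n(e⁻) = Q/F = 727200 / 96485 = 7.537 mol.
Mg²⁺ + 2 e⁻ → Mg, so n(Mg) = n(e⁻)/2 = 3.769 mol.
m = n·M = 3.769 × 24.31 = 91.6 g.

91.6 g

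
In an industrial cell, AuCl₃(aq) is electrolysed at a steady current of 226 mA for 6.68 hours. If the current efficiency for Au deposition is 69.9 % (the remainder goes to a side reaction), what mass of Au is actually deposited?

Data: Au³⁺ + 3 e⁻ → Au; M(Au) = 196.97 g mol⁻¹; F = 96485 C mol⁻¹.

Q = I·t = 0.2260 × 24048 = 5435 C.
n(e⁻) = 5435/96485 = 0.05633 mol; theoretically n(Au) = 0.05633/3 = 0.01878 mol, m_theo = 3.698 g.
At 69.9 % efficiency, m_actual = 0.699 × 3.698 = 2.59 g.

2.59 g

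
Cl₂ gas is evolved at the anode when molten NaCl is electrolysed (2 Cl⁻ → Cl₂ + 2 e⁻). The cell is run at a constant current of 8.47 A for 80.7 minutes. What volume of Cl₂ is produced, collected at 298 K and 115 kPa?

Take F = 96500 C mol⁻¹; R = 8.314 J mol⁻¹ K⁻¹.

4.58 L

Q = I·t = 8.470 A × 4842.0 s = 41010 C.
n(e⁻) = Q/F = 41010 / 96500 = 0.4250 mol.
2 electrons are transferred per Cl₂ molecule, so n(Cl₂) = 0.4250 / 2 = 0.2125 mol.
V = nRT/P = (0.2125 × 8.314 × 298) / (115 × 10³ Pa) = 0.00458 m³ = 4.58 L.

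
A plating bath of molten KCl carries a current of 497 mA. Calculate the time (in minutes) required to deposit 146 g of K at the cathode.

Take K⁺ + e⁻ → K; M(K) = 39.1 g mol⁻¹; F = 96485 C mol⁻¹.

n(K) = m/M = 146 / 39.1 = 3.734 mol.
Each K atom requires 1 electron, so n(e⁻) = 1 × 3.734 = 3.734 mol.
Q = n(e⁻)·F = 3.734 × 96485 = 360300 C.
t = Q/I = 360300 / 0.4970 A = 724900 s = 12100 min.

12100 min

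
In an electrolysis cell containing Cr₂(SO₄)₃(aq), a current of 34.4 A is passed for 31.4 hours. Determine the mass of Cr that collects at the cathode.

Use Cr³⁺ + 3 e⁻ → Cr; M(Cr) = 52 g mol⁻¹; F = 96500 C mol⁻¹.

Q = I·t = 34.40 A × 113040 s = 3889000 C.
n(e⁻) = Q/F = 3889000 / 96500 = 40.30 mol.
Cr³⁺ + 3 e⁻ → Cr, so n(Cr) = n(e⁻)/3 = 13.43 mol.
m = n·M = 13.43 × 52 = 698 g.

698 g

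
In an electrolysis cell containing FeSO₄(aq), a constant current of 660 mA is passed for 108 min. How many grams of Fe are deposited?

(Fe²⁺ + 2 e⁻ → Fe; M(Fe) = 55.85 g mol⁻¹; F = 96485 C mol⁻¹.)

1.24 g

Q = I·t = 0.6600 A × 6480.0 s = 4277 C.
n(e⁻) = Q/F = 4277 / 96485 = 0.04433 mol.
Fe²⁺ + 2 e⁻ → Fe, so n(Fe) = n(e⁻)/2 = 0.02216 mol.
m = n·M = 0.02216 × 55.85 = 1.24 g.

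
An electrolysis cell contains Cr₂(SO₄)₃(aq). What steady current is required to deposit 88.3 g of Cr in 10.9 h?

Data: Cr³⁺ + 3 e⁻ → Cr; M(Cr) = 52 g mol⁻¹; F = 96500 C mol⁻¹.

n(Cr) = 88.3 / 52 = 1.698 mol.
n(e⁻) = 3 × 1.698 = 5.094 mol.
Q = n(e⁻)·F = 5.094 × 96500 = 491600 C.
I = Q/t = 491600 / 39240 s = 12.5 A.

12.5 A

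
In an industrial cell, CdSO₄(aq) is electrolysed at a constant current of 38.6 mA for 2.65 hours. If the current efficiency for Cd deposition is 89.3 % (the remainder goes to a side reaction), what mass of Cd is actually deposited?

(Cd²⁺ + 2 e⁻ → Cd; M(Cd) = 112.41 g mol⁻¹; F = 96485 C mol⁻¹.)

0.192 g

Q = I·t = 0.03860 × 9540.0 = 368.2 C.
n(e⁻) = 368.2/96485 = 0.003817 mol; theoretically n(Cd) = 0.003817/2 = 0.001908 mol, m_theo = 0.2145 g.
At 89.3 % efficiency, m_actual = 0.893 × 0.2145 = 0.192 g.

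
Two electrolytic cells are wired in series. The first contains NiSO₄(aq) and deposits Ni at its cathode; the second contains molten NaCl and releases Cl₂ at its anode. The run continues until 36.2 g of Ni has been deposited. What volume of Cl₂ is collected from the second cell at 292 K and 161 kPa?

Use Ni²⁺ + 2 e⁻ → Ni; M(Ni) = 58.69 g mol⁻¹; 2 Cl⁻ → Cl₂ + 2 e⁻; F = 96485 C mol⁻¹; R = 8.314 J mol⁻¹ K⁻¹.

n(Ni) = 36.2 / 58.69 = 0.6168 mol, so n(e⁻) = 2 × 0.6168 = 1.234 mol.
The cells are in series, so the same 1.234 mol of electrons passes through the second cell.
2 Cl⁻ → Cl₂ + 2 e⁻ — 2 mol e⁻ per mol Cl₂, so n(Cl₂) = 1.234/2 = 0.6168 mol.
V = nRT/P = (0.6168 × 8.314 × 292) / (161 × 10³) = 0.00930 m³ = 9.30 L.

9.30 L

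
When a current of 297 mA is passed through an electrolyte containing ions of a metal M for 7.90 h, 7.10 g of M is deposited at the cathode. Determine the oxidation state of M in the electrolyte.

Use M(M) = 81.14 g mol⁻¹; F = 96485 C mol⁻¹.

+1

Q = I·t = 0.2970 A × 28440 s = 8447 C, so n(e⁻) = 8447/96485 = 0.08754 mol.
n(M) deposited = 7.10 / 81.14 = 0.08750 mol.
Electrons per atom = n(e⁻)/n(M) = 0.08754 / 0.08750 = 1.00 ≈ 1, so the ion is M⁺.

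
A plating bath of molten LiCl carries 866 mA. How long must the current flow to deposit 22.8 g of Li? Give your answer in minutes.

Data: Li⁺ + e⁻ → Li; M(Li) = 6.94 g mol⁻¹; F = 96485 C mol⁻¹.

n(Li) = m/M = 22.8 / 6.94 = 3.285 mol.
Each Li atom requires 1 electron, so n(e⁻) = 1 × 3.285 = 3.285 mol.
Q = n(e⁻)·F = 3.285 × 96485 = 317000 C.
t = Q/I = 317000 / 0.8660 A = 366000 s = 6100 min.

6100 min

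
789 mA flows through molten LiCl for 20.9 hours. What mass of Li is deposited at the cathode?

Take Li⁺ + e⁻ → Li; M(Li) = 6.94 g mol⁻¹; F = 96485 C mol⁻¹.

4.27 g

Q = I·t = 0.7890 A × 75240 s = 59360 C.
n(e⁻) = Q/F = 59360 / 96485 = 0.6153 mol.
Li⁺ + e⁻ → Li, so n(Li) = n(e⁻)/1 = 0.6153 mol.
m = n·M = 0.6153 × 6.94 = 4.27 g.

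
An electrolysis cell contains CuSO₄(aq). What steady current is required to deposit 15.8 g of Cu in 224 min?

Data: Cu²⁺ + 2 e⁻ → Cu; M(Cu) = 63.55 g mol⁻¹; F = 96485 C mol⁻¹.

n(Cu) = 15.8 / 63.55 = 0.2486 mol.
n(e⁻) = 2 × 0.2486 = 0.4972 mol.
Q = n(e⁻)·F = 0.4972 × 96485 = 47980 C.
I = Q/t = 47980 / 13440 s = 3.57 A.

3.57 A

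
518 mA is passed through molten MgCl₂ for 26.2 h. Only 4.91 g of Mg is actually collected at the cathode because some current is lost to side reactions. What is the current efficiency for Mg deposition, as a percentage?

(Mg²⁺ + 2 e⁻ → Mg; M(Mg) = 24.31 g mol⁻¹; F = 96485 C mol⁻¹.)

Q = I·t = 0.5180 × 94320 = 48860 C; n(e⁻) = 48860/96485 = 0.5064 mol.
Theoretical n(Mg) = n(e⁻)/2 = 0.2532 mol, i.e. m_theo = 0.2532 × 24.31 = 6.155 g.
Efficiency = m_actual / m_theo = 4.91 / 6.155 = 79.8 %.

79.8 %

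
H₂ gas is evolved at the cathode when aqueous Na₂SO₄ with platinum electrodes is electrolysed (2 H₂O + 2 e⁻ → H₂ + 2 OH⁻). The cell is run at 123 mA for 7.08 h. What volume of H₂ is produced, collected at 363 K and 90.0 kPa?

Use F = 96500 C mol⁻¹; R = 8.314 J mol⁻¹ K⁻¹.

Q = I·t = 0.1230 A × 25488 s = 3135 C.
n(e⁻) = Q/F = 3135 / 96500 = 0.03249 mol.
2 electrons are transferred per H₂ molecule, so n(H₂) = 0.03249 / 2 = 0.01624 mol.
V = nRT/P = (0.01624 × 8.314 × 363) / (90.0 × 10³ Pa) = 5.45 × 10⁻⁴ m³ = 0.545 L.

0.545 L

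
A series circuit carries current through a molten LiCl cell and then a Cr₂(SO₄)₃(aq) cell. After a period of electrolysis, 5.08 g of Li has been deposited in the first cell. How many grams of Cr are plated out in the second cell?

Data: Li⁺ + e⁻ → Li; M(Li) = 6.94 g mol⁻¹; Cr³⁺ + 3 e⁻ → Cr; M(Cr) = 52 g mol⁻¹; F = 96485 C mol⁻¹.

n(Li) = 5.08 / 6.94 = 0.7320 mol.
Since Li⁺ + e⁻ → Li, n(e⁻) passed = 1 × 0.7320 = 0.7320 mol.
Cells in series carry the same charge, so the same 0.7320 mol of electrons passes through cell 2.
Cr³⁺ + 3 e⁻ → Cr, so n(Cr) = 0.7320 / 3 = 0.2440 mol.
m(Cr) = 0.2440 × 52 = 12.7 g.

12.7 g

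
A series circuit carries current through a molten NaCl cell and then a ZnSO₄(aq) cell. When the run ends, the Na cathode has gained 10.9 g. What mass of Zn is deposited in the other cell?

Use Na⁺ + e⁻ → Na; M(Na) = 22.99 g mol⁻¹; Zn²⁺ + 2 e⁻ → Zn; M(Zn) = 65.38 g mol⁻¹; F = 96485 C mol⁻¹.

n(Na) = 10.9 / 22.99 = 0.4741 mol.
Since Na⁺ + e⁻ → Na, n(e⁻) passed = 1 × 0.4741 = 0.4741 mol.
Cells in series carry the same charge, so the same 0.4741 mol of electrons passes through cell 2.
Zn²⁺ + 2 e⁻ → Zn, so n(Zn) = 0.4741 / 2 = 0.2371 mol.
m(Zn) = 0.2371 × 65.38 = 15.5 g.

15.5 g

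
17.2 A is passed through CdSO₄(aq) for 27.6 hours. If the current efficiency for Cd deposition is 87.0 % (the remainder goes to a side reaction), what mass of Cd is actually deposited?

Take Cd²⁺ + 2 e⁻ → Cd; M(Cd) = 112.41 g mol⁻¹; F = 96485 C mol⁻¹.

866 g

Q = I·t = 17.20 × 99360 = 1709000 C.
n(e⁻) = 1709000/96485 = 17.71 mol; theoretically n(Cd) = 17.71/2 = 8.856 mol, m_theo = 995.5 g.
At 87.0 % efficiency, m_actual = 0.870 × 995.5 = 866 g.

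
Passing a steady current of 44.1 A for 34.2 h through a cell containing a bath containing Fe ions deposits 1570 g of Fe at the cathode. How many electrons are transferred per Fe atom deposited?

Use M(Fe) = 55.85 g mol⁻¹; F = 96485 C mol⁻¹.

2

Q = I·t = 44.10 A × 123120 s = 5430000 C, so n(e⁻) = 5430000/96485 = 56.27 mol.
n(Fe) deposited = 1570 / 55.85 = 28.11 mol.
Electrons per atom = n(e⁻)/n(Fe) = 56.27 / 28.11 = 2.00 ≈ 2, so the ion is Fe²⁺.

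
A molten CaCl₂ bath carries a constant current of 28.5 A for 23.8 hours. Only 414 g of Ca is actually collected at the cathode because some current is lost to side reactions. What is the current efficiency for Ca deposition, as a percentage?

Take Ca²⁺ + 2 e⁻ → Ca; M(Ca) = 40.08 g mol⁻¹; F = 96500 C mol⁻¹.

81.6 %

Q = I·t = 28.50 × 85680 = 2442000 C; n(e⁻) = 2442000/96500 = 25.30 mol.
Theoretical n(Ca) = n(e⁻)/2 = 12.65 mol, i.e. m_theo = 12.65 × 40.08 = 507.1 g.
Efficiency = m_actual / m_theo = 414 / 507.1 = 81.6 %.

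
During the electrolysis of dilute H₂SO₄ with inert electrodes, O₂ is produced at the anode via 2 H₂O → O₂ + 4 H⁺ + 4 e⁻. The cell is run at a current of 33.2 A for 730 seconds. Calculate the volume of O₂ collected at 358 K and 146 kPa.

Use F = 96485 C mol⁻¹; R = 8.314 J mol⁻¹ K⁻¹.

Q = I·t = 33.20 A × 730.00 s = 24240 C.
n(e⁻) = Q/F = 24240 / 96485 = 0.2512 mol.
4 electrons are transferred per O₂ molecule, so n(O₂) = 0.2512 / 4 = 0.06280 mol.
V = nRT/P = (0.06280 × 8.314 × 358) / (146 × 10³ Pa) = 0.00128 m³ = 1.28 L.

1.28 L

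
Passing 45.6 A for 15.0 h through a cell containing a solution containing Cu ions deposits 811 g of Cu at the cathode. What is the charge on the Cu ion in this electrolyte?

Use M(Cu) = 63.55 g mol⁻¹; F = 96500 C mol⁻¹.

+2

Q = I·t = 45.60 A × 54000 s = 2462000 C, so n(e⁻) = 2462000/96500 = 25.52 mol.
n(Cu) deposited = 811 / 63.55 = 12.76 mol.
Electrons per atom = n(e⁻)/n(Cu) = 25.52 / 12.76 = 2.00 ≈ 2, so the ion is Cu²⁺.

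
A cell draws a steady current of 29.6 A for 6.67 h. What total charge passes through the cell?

Q = I·t = 29.60 A × 24012 s = 7.11 × 10⁵ C.

7.11 × 10⁵ C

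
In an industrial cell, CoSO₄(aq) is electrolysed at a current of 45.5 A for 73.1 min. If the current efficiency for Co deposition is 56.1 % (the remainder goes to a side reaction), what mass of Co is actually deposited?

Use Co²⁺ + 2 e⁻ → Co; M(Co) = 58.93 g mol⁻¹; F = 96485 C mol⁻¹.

Q = I·t = 45.50 × 4386.0 = 199600 C.
n(e⁻) = 199600/96485 = 2.068 mol; theoretically n(Co) = 2.068/2 = 1.034 mol, m_theo = 60.94 g.
At 56.1 % efficiency, m_actual = 0.561 × 60.94 = 34.2 g.

34.2 g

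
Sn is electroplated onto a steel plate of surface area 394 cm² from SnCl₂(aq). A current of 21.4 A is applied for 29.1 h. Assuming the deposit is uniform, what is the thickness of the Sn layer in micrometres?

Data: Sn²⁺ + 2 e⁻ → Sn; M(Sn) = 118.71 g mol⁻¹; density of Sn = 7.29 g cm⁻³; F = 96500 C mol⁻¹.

Q = I·t = 21.40 × 104760 = 2242000 C; n(e⁻) = 23.23 mol.
n(Sn) = n(e⁻)/2 = 11.62 mol, so m = 11.62 × 118.71 = 1379 g.
Volume = m/ρ = 1379 / 7.29 = 189.2 cm³.
Thickness = V/A = 189.2 / 394 = 0.480 cm = 4800 μm.

4800 μm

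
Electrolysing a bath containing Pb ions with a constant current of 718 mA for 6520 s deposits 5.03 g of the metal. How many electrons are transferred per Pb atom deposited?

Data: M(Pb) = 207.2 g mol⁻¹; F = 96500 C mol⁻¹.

2

Q = I·t = 0.7180 A × 6520.0 s = 4681 C, so n(e⁻) = 4681/96500 = 0.04851 mol.
n(Pb) deposited = 5.03 / 207.2 = 0.02428 mol.
Electrons per atom = n(e⁻)/n(Pb) = 0.04851 / 0.02428 = 2.00 ≈ 2, so the ion is Pb²⁺.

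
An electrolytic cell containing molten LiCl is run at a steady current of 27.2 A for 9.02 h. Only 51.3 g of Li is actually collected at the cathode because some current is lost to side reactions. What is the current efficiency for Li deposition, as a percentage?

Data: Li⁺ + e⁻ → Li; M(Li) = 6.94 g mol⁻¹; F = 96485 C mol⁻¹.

Q = I·t = 27.20 × 32472 = 883200 C; n(e⁻) = 883200/96485 = 9.154 mol.
Theoretical n(Li) = n(e⁻)/1 = 9.154 mol, i.e. m_theo = 9.154 × 6.94 = 63.53 g.
Efficiency = m_actual / m_theo = 51.3 / 63.53 = 80.7 %.

80.7 %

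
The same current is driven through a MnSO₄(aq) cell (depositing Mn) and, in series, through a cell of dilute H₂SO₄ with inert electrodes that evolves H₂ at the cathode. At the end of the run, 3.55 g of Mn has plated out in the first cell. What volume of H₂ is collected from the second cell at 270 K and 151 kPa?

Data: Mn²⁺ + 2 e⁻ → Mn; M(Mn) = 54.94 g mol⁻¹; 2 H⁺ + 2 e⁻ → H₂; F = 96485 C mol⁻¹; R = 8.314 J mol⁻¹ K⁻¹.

0.961 L

n(Mn) = 3.55 / 54.94 = 0.06462 mol, so n(e⁻) = 2 × 0.06462 = 0.1292 mol.
The cells are in series, so the same 0.1292 mol of electrons passes through the second cell.
2 H⁺ + 2 e⁻ → H₂ — 2 mol e⁻ per mol H₂, so n(H₂) = 0.1292/2 = 0.06462 mol.
V = nRT/P = (0.06462 × 8.314 × 270) / (151 × 10³) = 9.61 × 10⁻⁴ m³ = 0.961 L.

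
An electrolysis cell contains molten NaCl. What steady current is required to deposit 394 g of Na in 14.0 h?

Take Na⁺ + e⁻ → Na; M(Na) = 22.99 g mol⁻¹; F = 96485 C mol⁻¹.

n(Na) = 394 / 22.99 = 17.14 mol.
n(e⁻) = 1 × 17.14 = 17.14 mol.
Q = n(e⁻)·F = 17.14 × 96485 = 1654000 C.
I = Q/t = 1654000 / 50400 s = 32.8 A.

32.8 A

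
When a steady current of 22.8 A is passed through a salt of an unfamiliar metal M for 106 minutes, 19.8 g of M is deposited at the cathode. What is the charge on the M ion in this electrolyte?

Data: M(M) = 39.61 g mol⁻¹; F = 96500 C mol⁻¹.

Q = I·t = 22.80 A × 6360.0 s = 145000 C, so n(e⁻) = 145000/96500 = 1.503 mol.
n(M) deposited = 19.8 / 39.61 = 0.4999 mol.
Electrons per atom = n(e⁻)/n(M) = 1.503 / 0.4999 = 3.01 ≈ 3, so the ion is M³⁺.

+3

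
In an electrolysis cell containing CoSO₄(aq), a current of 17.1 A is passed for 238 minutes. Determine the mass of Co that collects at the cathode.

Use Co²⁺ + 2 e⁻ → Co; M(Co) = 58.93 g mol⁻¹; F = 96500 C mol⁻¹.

Q = I·t = 17.10 A × 14280 s = 244200 C.
n(e⁻) = Q/F = 244200 / 96500 = 2.530 mol.
Co²⁺ + 2 e⁻ → Co, so n(Co) = n(e⁻)/2 = 1.265 mol.
m = n·M = 1.265 × 58.93 = 74.6 g.

74.6 g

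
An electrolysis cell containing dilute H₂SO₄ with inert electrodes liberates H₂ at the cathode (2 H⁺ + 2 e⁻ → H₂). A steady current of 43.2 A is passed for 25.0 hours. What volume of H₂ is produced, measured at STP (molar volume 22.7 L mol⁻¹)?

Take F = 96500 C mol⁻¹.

Q = I·t = 43.20 A × 90000 s = 3888000 C.
n(e⁻) = Q/F = 3888000 / 96500 = 40.29 mol.
2 electrons are transferred per H₂ molecule, so n(H₂) = 40.29 / 2 = 20.15 mol.
V = n × V_m = 20.15 × 22.7 = 457 L.

457 L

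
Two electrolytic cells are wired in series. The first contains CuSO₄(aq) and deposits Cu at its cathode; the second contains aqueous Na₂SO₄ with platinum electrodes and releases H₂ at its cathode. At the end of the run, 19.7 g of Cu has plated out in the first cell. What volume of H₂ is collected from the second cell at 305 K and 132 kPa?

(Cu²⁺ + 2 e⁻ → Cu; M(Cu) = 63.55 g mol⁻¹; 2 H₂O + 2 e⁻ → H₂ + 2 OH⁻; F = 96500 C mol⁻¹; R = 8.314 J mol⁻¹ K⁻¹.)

n(Cu) = 19.7 / 63.55 = 0.3100 mol, so n(e⁻) = 2 × 0.3100 = 0.6200 mol.
The cells are in series, so the same 0.6200 mol of electrons passes through the second cell.
2 H₂O + 2 e⁻ → H₂ + 2 OH⁻ — 2 mol e⁻ per mol H₂, so n(H₂) = 0.6200/2 = 0.3100 mol.
V = nRT/P = (0.3100 × 8.314 × 305) / (132 × 10³) = 0.00596 m³ = 5.96 L.

5.96 L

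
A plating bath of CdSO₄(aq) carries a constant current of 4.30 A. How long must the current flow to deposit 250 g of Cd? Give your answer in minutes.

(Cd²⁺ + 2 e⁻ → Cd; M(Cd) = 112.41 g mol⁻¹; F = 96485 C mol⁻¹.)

n(Cd) = m/M = 250 / 112.41 = 2.224 mol.
Each Cd atom requires 2 electrons, so n(e⁻) = 2 × 2.224 = 4.448 mol.
Q = n(e⁻)·F = 4.448 × 96485 = 429200 C.
t = Q/I = 429200 / 4.300 A = 99810 s = 1660 min.

1660 min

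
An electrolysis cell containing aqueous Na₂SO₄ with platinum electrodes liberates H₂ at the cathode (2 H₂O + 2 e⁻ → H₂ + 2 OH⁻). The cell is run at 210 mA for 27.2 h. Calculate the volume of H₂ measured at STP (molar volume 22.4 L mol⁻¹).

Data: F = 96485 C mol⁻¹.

Q = I·t = 0.2100 A × 97920 s = 20560 C.
n(e⁻) = Q/F = 20560 / 96485 = 0.2131 mol.
2 electrons are transferred per H₂ molecule, so n(H₂) = 0.2131 / 2 = 0.1066 mol.
V = n × V_m = 0.1066 × 22.4 = 2.39 L.

2.39 L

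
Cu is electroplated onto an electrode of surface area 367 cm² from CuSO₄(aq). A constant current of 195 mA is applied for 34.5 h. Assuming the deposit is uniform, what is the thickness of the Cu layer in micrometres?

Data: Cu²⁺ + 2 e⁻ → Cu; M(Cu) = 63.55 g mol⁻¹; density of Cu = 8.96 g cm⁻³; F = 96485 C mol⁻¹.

24.3 μm

Q = I·t = 0.1950 × 124200 = 24220 C; n(e⁻) = 0.2510 mol.
n(Cu) = n(e⁻)/2 = 0.1255 mol, so m = 0.1255 × 63.55 = 7.976 g.
Volume = m/ρ = 7.976 / 8.96 = 0.8902 cm³.
Thickness = V/A = 0.8902 / 367 = 0.00243 cm = 24.3 μm.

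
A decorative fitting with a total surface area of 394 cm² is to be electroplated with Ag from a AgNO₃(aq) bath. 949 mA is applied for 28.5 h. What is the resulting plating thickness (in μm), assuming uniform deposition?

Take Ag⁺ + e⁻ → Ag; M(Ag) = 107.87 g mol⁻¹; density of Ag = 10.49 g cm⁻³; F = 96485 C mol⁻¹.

Q = I·t = 0.9490 × 102600 = 97370 C; n(e⁻) = 1.009 mol.
n(Ag) = n(e⁻)/1 = 1.009 mol, so m = 1.009 × 107.87 = 108.9 g.
Volume = m/ρ = 108.9 / 10.49 = 10.38 cm³.
Thickness = V/A = 10.38 / 394 = 0.0263 cm = 263 μm.

263 μm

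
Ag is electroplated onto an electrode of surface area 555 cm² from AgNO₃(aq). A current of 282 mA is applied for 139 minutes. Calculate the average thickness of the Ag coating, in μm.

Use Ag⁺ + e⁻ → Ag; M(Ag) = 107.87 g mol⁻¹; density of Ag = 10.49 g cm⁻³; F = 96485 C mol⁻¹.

Q = I·t = 0.2820 × 8340.0 = 2352 C; n(e⁻) = 0.02438 mol.
n(Ag) = n(e⁻)/1 = 0.02438 mol, so m = 0.02438 × 107.87 = 2.629 g.
Volume = m/ρ = 2.629 / 10.49 = 0.2507 cm³.
Thickness = V/A = 0.2507 / 555 = 4.52 × 10⁻⁴ cm = 4.52 μm.

4.52 μm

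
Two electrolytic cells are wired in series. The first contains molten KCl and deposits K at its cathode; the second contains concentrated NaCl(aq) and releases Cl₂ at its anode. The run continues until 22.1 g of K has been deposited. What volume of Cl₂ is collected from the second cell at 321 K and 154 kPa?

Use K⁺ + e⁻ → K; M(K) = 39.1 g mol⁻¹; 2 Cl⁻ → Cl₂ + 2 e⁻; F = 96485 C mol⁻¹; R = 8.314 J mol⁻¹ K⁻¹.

n(K) = 22.1 / 39.1 = 0.5652 mol, so n(e⁻) = 1 × 0.5652 = 0.5652 mol.
The cells are in series, so the same 0.5652 mol of electrons passes through the second cell.
2 Cl⁻ → Cl₂ + 2 e⁻ — 2 mol e⁻ per mol Cl₂, so n(Cl₂) = 0.5652/2 = 0.2826 mol.
V = nRT/P = (0.2826 × 8.314 × 321) / (154 × 10³) = 0.00490 m³ = 4.90 L.

4.90 L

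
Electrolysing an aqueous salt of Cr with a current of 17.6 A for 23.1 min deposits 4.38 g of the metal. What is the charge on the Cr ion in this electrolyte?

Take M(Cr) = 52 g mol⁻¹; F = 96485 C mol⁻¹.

Q = I·t = 17.60 A × 1386.0 s = 24390 C, so n(e⁻) = 24390/96485 = 0.2528 mol.
n(Cr) deposited = 4.38 / 52 = 0.08423 mol.
Electrons per atom = n(e⁻)/n(Cr) = 0.2528 / 0.08423 = 3.00 ≈ 3, so the ion is Cr³⁺.

+3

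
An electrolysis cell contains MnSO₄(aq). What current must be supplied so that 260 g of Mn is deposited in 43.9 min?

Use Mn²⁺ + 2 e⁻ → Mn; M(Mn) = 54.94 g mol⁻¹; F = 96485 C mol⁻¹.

n(Mn) = 260 / 54.94 = 4.732 mol.
n(e⁻) = 2 × 4.732 = 9.465 mol.
Q = n(e⁻)·F = 9.465 × 96485 = 913200 C.
I = Q/t = 913200 / 2634.0 s = 347 A.

347 A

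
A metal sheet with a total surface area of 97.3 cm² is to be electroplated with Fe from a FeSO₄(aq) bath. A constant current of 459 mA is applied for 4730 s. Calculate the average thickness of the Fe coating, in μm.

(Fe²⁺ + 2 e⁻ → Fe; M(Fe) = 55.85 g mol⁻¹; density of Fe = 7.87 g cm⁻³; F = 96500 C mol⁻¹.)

Q = I·t = 0.4590 × 4730.0 = 2171 C; n(e⁻) = 0.02250 mol.
n(Fe) = n(e⁻)/2 = 0.01125 mol, so m = 0.01125 × 55.85 = 0.6283 g.
Volume = m/ρ = 0.6283 / 7.87 = 0.07983 cm³.
Thickness = V/A = 0.07983 / 97.3 = 8.20 × 10⁻⁴ cm = 8.20 μm.

8.20 μm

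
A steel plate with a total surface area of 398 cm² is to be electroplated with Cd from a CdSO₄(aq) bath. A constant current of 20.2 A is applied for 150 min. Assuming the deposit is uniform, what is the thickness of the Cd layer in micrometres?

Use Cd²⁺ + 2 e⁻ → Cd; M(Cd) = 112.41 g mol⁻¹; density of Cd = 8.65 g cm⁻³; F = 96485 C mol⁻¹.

Q = I·t = 20.20 × 9000.0 = 181800 C; n(e⁻) = 1.884 mol.
n(Cd) = n(e⁻)/2 = 0.9421 mol, so m = 0.9421 × 112.41 = 105.9 g.
Volume = m/ρ = 105.9 / 8.65 = 12.24 cm³.
Thickness = V/A = 12.24 / 398 = 0.0308 cm = 308 μm.

308 μm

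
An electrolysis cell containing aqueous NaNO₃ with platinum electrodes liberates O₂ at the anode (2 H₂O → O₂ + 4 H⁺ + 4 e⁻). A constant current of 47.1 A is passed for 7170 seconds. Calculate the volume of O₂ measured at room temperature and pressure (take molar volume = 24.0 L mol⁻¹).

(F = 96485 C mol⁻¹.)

21.0 L

Q = I·t = 47.10 A × 7170.0 s = 337700 C.
n(e⁻) = Q/F = 337700 / 96485 = 3.500 mol.
4 electrons are transferred per O₂ molecule, so n(O₂) = 3.500 / 4 = 0.8750 mol.
V = n × V_m = 0.8750 × 24.0 = 21.0 L.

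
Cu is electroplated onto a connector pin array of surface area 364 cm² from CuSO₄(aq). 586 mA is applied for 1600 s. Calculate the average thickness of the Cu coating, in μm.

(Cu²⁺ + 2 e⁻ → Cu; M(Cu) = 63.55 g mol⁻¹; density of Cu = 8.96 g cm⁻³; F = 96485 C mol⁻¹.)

0.947 μm

Q = I·t = 0.5860 × 1600.0 = 937.6 C; n(e⁻) = 0.009718 mol.
n(Cu) = n(e⁻)/2 = 0.004859 mol, so m = 0.004859 × 63.55 = 0.3088 g.
Volume = m/ρ = 0.3088 / 8.96 = 0.03446 cm³.
Thickness = V/A = 0.03446 / 364 = 9.47 × 10⁻⁵ cm = 0.947 μm.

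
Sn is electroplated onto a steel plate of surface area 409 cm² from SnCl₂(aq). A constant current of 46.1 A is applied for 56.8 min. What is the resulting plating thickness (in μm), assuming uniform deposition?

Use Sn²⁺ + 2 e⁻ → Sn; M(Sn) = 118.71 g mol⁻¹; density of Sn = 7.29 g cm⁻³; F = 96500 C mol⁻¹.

324 μm

Q = I·t = 46.10 × 3408.0 = 157100 C; n(e⁻) = 1.628 mol.
n(Sn) = n(e⁻)/2 = 0.8140 mol, so m = 0.8140 × 118.71 = 96.63 g.
Volume = m/ρ = 96.63 / 7.29 = 13.26 cm³.
Thickness = V/A = 13.26 / 409 = 0.0324 cm = 324 μm.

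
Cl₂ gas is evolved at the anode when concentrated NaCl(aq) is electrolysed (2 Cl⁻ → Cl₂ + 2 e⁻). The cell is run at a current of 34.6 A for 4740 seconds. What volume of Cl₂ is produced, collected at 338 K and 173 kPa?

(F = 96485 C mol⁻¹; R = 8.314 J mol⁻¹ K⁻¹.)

Q = I·t = 34.60 A × 4740.0 s = 164000 C.
n(e⁻) = Q/F = 164000 / 96485 = 1.700 mol.
2 electrons are transferred per Cl₂ molecule, so n(Cl₂) = 1.700 / 2 = 0.8499 mol.
V = nRT/P = (0.8499 × 8.314 × 338) / (173 × 10³ Pa) = 0.0138 m³ = 13.8 L.

13.8 L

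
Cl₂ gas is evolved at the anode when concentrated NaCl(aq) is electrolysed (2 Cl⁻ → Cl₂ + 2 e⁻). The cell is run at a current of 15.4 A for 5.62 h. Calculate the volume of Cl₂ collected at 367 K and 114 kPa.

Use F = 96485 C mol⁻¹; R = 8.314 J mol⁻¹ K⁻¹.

Q = I·t = 15.40 A × 20232 s = 311600 C.
n(e⁻) = Q/F = 311600 / 96485 = 3.229 mol.
2 electrons are transferred per Cl₂ molecule, so n(Cl₂) = 3.229 / 2 = 1.615 mol.
V = nRT/P = (1.615 × 8.314 × 367) / (114 × 10³ Pa) = 0.0432 m³ = 43.2 L.

43.2 L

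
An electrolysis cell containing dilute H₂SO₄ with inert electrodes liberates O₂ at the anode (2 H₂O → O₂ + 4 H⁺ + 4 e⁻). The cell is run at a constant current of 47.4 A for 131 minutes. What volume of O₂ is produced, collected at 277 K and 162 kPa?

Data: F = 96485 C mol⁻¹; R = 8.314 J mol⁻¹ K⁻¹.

Q = I·t = 47.40 A × 7860.0 s = 372600 C.
n(e⁻) = Q/F = 372600 / 96485 = 3.861 mol.
4 electrons are transferred per O₂ molecule, so n(O₂) = 3.861 / 4 = 0.9653 mol.
V = nRT/P = (0.9653 × 8.314 × 277) / (162 × 10³ Pa) = 0.0137 m³ = 13.7 L.

13.7 L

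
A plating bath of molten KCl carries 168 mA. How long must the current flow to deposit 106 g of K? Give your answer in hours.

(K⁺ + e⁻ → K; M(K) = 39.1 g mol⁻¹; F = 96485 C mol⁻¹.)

432 h

n(K) = m/M = 106 / 39.1 = 2.711 mol.
Each K atom requires 1 electron, so n(e⁻) = 1 × 2.711 = 2.711 mol.
Q = n(e⁻)·F = 2.711 × 96485 = 261600 C.
t = Q/I = 261600 / 0.1680 A = 1557000 s = 432 h.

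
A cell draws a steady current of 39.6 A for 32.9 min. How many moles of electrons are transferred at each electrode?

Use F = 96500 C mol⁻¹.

Q = I·t = 39.60 A × 1974.0 s = 78170 C.
n(e⁻) = Q/F = 78170 / 96500 = 0.810 mol.

0.810 mol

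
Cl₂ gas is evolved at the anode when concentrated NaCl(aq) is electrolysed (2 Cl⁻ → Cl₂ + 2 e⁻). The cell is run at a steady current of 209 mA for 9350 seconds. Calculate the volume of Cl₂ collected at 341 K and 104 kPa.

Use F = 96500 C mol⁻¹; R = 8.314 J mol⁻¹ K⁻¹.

Q = I·t = 0.2090 A × 9350.0 s = 1954 C.
n(e⁻) = Q/F = 1954 / 96500 = 0.02025 mol.
2 electrons are transferred per Cl₂ molecule, so n(Cl₂) = 0.02025 / 2 = 0.01013 mol.
V = nRT/P = (0.01013 × 8.314 × 341) / (104 × 10³ Pa) = 2.76 × 10⁻⁴ m³ = 0.276 L.

0.276 L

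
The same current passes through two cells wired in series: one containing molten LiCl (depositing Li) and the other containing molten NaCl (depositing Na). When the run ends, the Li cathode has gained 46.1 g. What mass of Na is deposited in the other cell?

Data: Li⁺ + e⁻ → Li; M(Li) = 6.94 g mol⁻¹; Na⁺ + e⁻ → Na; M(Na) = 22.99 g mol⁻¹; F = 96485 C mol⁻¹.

n(Li) = 46.1 / 6.94 = 6.643 mol.
Since Li⁺ + e⁻ → Li, n(e⁻) passed = 1 × 6.643 = 6.643 mol.
Cells in series carry the same charge, so the same 6.643 mol of electrons passes through cell 2.
Na⁺ + e⁻ → Na, so n(Na) = 6.643 / 1 = 6.643 mol.
m(Na) = 6.643 × 22.99 = 153 g.

153 g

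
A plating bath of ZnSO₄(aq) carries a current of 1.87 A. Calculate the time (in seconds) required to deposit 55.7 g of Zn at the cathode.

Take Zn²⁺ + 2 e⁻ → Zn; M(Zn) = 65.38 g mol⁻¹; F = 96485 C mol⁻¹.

n(Zn) = m/M = 55.7 / 65.38 = 0.8519 mol.
Each Zn atom requires 2 electrons, so n(e⁻) = 2 × 0.8519 = 1.704 mol.
Q = n(e⁻)·F = 1.704 × 96485 = 164400 C.
t = Q/I = 164400 / 1.870 A = 87910 s.

87900 s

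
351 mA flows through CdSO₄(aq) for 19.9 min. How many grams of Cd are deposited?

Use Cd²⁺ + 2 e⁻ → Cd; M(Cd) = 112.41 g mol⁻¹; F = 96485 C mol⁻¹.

0.244 g

Q = I·t = 0.3510 A × 1194.0 s = 419.1 C.
n(e⁻) = Q/F = 419.1 / 96485 = 0.004344 mol.
Cd²⁺ + 2 e⁻ → Cd, so n(Cd) = n(e⁻)/2 = 0.002172 mol.
m = n·M = 0.002172 × 112.41 = 0.244 g.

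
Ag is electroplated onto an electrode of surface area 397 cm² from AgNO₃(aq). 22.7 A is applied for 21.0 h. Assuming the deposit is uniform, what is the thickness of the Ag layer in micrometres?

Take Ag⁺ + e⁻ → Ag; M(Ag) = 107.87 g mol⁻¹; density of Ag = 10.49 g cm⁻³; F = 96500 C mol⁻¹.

4610 μm

Q = I·t = 22.70 × 75600 = 1716000 C; n(e⁻) = 17.78 mol.
n(Ag) = n(e⁻)/1 = 17.78 mol, so m = 17.78 × 107.87 = 1918 g.
Volume = m/ρ = 1918 / 10.49 = 182.9 cm³.
Thickness = V/A = 182.9 / 397 = 0.461 cm = 4610 μm.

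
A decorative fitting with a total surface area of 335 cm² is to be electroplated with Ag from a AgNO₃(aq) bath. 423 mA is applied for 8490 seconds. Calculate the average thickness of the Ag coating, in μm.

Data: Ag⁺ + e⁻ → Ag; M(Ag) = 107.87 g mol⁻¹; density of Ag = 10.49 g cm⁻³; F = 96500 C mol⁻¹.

Q = I·t = 0.4230 × 8490.0 = 3591 C; n(e⁻) = 0.03722 mol.
n(Ag) = n(e⁻)/1 = 0.03722 mol, so m = 0.03722 × 107.87 = 4.014 g.
Volume = m/ρ = 4.014 / 10.49 = 0.3827 cm³.
Thickness = V/A = 0.3827 / 335 = 0.00114 cm = 11.4 μm.

11.4 μm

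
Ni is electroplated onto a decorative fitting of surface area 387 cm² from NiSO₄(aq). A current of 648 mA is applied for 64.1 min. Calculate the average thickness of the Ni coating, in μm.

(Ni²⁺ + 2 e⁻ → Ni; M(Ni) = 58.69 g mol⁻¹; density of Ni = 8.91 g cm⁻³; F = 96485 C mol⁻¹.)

2.20 μm

Q = I·t = 0.6480 × 3846.0 = 2492 C; n(e⁻) = 0.02583 mol.
n(Ni) = n(e⁻)/2 = 0.01292 mol, so m = 0.01292 × 58.69 = 0.7580 g.
Volume = m/ρ = 0.7580 / 8.91 = 0.08507 cm³.
Thickness = V/A = 0.08507 / 387 = 2.20 × 10⁻⁴ cm = 2.20 μm.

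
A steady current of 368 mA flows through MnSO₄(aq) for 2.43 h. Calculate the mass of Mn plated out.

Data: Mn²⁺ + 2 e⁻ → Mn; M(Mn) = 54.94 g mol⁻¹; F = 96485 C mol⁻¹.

Q = I·t = 0.3680 A × 8748.0 s = 3219 C.
n(e⁻) = Q/F = 3219 / 96485 = 0.03337 mol.
Mn²⁺ + 2 e⁻ → Mn, so n(Mn) = n(e⁻)/2 = 0.01668 mol.
m = n·M = 0.01668 × 54.94 = 0.917 g.

0.917 g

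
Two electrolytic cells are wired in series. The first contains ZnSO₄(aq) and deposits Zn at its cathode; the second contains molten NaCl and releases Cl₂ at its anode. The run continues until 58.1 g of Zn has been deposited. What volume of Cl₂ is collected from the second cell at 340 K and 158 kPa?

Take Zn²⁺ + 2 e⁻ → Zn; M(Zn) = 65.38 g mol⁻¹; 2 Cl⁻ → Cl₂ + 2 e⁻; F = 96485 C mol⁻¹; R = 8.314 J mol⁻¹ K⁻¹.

n(Zn) = 58.1 / 65.38 = 0.8887 mol, so n(e⁻) = 2 × 0.8887 = 1.777 mol.
The cells are in series, so the same 1.777 mol of electrons passes through the second cell.
2 Cl⁻ → Cl₂ + 2 e⁻ — 2 mol e⁻ per mol Cl₂, so n(Cl₂) = 1.777/2 = 0.8887 mol.
V = nRT/P = (0.8887 × 8.314 × 340) / (158 × 10³) = 0.0159 m³ = 15.9 L.

15.9 L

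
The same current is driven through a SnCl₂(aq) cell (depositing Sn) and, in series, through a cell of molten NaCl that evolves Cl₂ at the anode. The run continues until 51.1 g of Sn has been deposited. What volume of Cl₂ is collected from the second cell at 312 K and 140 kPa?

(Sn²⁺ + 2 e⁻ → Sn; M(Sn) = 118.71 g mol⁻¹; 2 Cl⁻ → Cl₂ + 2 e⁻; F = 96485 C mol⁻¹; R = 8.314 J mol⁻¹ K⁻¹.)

n(Sn) = 51.1 / 118.71 = 0.4305 mol, so n(e⁻) = 2 × 0.4305 = 0.8609 mol.
The cells are in series, so the same 0.8609 mol of electrons passes through the second cell.
2 Cl⁻ → Cl₂ + 2 e⁻ — 2 mol e⁻ per mol Cl₂, so n(Cl₂) = 0.8609/2 = 0.4305 mol.
V = nRT/P = (0.4305 × 8.314 × 312) / (140 × 10³) = 0.00798 m³ = 7.98 L.

7.98 L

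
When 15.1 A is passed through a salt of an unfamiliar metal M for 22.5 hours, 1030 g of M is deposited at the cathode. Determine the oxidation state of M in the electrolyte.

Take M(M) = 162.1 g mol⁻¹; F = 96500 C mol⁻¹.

+2

Q = I·t = 15.10 A × 81000 s = 1223000 C, so n(e⁻) = 1223000/96500 = 12.67 mol.
n(M) deposited = 1030 / 162.1 = 6.354 mol.
Electrons per atom = n(e⁻)/n(M) = 12.67 / 6.354 = 1.99 ≈ 2, so the ion is M²⁺.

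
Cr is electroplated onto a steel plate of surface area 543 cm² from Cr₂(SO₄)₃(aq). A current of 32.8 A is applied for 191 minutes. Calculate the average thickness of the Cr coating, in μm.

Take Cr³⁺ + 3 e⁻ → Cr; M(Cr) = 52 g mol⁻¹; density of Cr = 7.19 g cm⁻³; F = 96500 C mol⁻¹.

Q = I·t = 32.80 × 11460 = 375900 C; n(e⁻) = 3.895 mol.
n(Cr) = n(e⁻)/3 = 1.298 mol, so m = 1.298 × 52 = 67.52 g.
Volume = m/ρ = 67.52 / 7.19 = 9.390 cm³.
Thickness = V/A = 9.390 / 543 = 0.0173 cm = 173 μm.

173 μm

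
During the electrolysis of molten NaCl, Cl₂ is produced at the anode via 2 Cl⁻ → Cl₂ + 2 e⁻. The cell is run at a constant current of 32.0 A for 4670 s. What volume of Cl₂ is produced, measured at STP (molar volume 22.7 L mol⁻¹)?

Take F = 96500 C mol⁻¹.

17.6 L

Q = I·t = 32.00 A × 4670.0 s = 149400 C.
n(e⁻) = Q/F = 149400 / 96500 = 1.549 mol.
2 electrons are transferred per Cl₂ molecule, so n(Cl₂) = 1.549 / 2 = 0.7743 mol.
V = n × V_m = 0.7743 × 22.7 = 17.6 L.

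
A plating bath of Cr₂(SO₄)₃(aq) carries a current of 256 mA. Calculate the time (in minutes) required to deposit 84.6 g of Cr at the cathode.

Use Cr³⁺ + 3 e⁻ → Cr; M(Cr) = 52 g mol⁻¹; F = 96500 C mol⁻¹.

n(Cr) = m/M = 84.6 / 52 = 1.627 mol.
Each Cr atom requires 3 electrons, so n(e⁻) = 3 × 1.627 = 4.881 mol.
Q = n(e⁻)·F = 4.881 × 96500 = 471000 C.
t = Q/I = 471000 / 0.2560 A = 1840000 s = 30700 min.

30700 min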